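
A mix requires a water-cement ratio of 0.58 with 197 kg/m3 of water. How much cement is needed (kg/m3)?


Cement = water / (w/c)
= 197 / 0.58
= 339.7 kg/m3

339.7


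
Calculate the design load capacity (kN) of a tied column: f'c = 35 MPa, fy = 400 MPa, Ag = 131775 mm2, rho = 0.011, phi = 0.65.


Ast = rho * Ag = 0.011 * 131775 = 1449.525 mm2
phi*Pn = 0.65 * 0.80 * (0.85 * 35 * (131775 - 1449.525) + 400 * 1449.525) / 1000
= 2317.64 kN

2317.64


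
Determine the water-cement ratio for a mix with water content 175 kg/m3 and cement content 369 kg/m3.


w/c = water / cement
w/c = 175 / 369 = 0.474

0.474


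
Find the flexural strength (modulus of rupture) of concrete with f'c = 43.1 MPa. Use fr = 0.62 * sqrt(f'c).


fr = 0.62 * sqrt(43.1)
= 4.07 MPa

4.07


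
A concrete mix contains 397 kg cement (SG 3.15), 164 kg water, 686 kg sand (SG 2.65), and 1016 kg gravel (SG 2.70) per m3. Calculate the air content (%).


Vol cement = 397 / (3.15 * 1000) = 0.126032 m3
Vol water = 164 / 1000 = 0.164 m3
Vol sand = 686 / (2.65 * 1000) = 0.258868 m3
Vol gravel = 1016 / (2.70 * 1000) = 0.376296 m3
Total solid + water volume = 0.925196 m3
Air = (1 - 0.925196) * 100 = 7.48%

7.48


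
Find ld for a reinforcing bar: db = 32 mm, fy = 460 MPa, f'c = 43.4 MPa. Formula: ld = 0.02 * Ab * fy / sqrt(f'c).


Ab = pi * 32^2 / 4 = 804.248 mm2
ld = 0.02 * 804.248 * 460 / sqrt(43.4)
= 1123.1 mm

1123.1


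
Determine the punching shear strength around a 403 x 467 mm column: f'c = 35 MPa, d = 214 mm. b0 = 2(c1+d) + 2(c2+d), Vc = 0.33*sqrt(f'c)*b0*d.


b0 = 2*(403 + 214) + 2*(467 + 214) = 2596 mm
Vc = 0.33 * sqrt(35) * 2596 * 214 / 1000
= 1084.59 kN

1084.59


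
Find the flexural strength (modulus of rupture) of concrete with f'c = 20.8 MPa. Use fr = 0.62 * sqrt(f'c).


fr = 0.62 * sqrt(20.8)
= 2.828 MPa

2.828


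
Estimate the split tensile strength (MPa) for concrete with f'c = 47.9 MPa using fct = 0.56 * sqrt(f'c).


fct = 0.56 * sqrt(47.9)
= 0.56 * 6.921
= 3.876 MPa

3.876


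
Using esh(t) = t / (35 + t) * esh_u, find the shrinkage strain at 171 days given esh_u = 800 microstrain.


esh(171) = 171 / (35 + 171) * 800
= 171 / 206 * 800
= 664.1 microstrain

664.1


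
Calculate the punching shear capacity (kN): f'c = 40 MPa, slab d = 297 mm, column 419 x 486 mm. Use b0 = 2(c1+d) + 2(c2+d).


b0 = 2*(419 + 297) + 2*(486 + 297) = 2998 mm
Vc = 0.33 * sqrt(40) * 2998 * 297 / 1000
= 1858.37 kN

1858.37


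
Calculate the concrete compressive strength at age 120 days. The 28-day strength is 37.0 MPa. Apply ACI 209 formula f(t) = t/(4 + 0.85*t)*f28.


f(120) = 120 / (4 + 0.85 * 120) * 37.0
= 120 / 106.0 * 37.0
= 41.89 MPa

41.89


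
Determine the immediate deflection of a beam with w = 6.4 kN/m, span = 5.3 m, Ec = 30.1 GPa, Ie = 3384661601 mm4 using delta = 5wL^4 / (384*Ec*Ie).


Convert: L = 5.3 m = 5300 mm, Ec = 30.1 GPa = 30100 MPa
delta = 5 * 6.4 * 5300^4 / (384 * 30100 * 3384661601)
= 0.65 mm

0.65


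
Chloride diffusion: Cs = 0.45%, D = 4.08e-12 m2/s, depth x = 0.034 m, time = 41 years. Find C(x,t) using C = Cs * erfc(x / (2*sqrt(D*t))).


t_seconds = 41 * 365.25 * 24 * 3600 = 1293861600.0 s
arg = 0.034 / (2 * sqrt(4.08e-12 * 1293861600.0))
= 0.234
erfc(0.234) = 0.7407
C = 0.45 * 0.7407 = 0.3333%

0.3333


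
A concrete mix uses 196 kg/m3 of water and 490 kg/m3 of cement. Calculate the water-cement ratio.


w/c = water / cement
w/c = 196 / 490 = 0.4

0.4


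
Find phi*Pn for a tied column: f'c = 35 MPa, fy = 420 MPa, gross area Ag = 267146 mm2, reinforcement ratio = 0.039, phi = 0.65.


Ast = rho * Ag = 0.039 * 267146 = 10418.694 mm2
phi*Pn = 0.65 * 0.80 * (0.85 * 35 * (267146 - 10418.694) + 420 * 10418.694) / 1000
= 6247.01 kN

6247.01


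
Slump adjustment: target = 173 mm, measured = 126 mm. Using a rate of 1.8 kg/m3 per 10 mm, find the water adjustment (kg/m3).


Difference = 173 - 126 = 47 mm
Water adjustment = 47 * 1.8 / 10 = 8.5 kg/m3

8.5


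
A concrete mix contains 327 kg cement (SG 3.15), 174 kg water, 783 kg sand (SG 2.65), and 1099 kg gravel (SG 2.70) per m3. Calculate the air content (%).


Vol cement = 327 / (3.15 * 1000) = 0.10381 m3
Vol water = 174 / 1000 = 0.174 m3
Vol sand = 783 / (2.65 * 1000) = 0.295472 m3
Vol gravel = 1099 / (2.70 * 1000) = 0.407037 m3
Total solid + water volume = 0.980318 m3
Air = (1 - 0.980318) * 100 = 1.97%

1.97


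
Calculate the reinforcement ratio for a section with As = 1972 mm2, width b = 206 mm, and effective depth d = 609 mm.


rho = As / (b * d)
= 1972 / (206 * 609)
= 0.0157

0.0157


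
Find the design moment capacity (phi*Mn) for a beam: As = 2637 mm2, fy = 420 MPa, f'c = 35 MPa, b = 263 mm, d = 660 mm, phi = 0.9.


a = As * fy / (0.85 * f'c * b)
= 2637 * 420 / (0.85 * 35 * 263)
= 141.5522 mm
Mn = As * fy * (d - a/2) / 10^6
= 652.589 kN-m
phi*Mn = 0.9 * 652.589 = 587.33 kN-m

587.33


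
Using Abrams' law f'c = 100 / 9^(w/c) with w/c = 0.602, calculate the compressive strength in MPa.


f'c = 100 / 9^0.602
= 100 / 3.754
= 26.64 MPa

26.64


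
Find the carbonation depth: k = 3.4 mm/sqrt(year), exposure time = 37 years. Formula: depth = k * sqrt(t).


depth = k * sqrt(t)
= 3.4 * sqrt(37)
= 20.68 mm

20.68


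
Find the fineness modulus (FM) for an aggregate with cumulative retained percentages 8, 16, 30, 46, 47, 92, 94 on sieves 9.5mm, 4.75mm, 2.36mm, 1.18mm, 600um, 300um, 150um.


FM = sum(cumulative % retained) / 100
= 333 / 100
= 3.33

3.33


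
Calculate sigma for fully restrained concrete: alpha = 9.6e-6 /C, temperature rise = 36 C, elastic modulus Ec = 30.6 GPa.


sigma = alpha * dT * Ec
= 9.6e-6 * 36 * 30.6 * 1000
= 10.575 MPa

10.575


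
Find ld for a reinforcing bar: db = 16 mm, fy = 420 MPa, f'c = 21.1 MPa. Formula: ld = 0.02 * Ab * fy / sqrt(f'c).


Ab = pi * 16^2 / 4 = 201.062 mm2
ld = 0.02 * 201.062 * 420 / sqrt(21.1)
= 367.7 mm

367.7


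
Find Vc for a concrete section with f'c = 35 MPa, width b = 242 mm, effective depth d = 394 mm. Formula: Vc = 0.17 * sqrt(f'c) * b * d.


Vc = 0.17 * sqrt(35) * 242 * 394 / 1000
= 95.89 kN

95.89


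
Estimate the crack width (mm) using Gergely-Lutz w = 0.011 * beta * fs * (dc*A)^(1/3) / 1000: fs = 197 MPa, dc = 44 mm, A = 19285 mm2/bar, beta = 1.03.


w = 0.011 * beta * fs * (dc * A)^(1/3) / 1000
= 0.011 * 1.03 * 197 * (44 * 19285)^(1/3) / 1000
= 0.211 mm

0.211


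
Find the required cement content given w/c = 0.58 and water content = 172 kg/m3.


Cement = water / (w/c)
= 172 / 0.58
= 296.6 kg/m3

296.6


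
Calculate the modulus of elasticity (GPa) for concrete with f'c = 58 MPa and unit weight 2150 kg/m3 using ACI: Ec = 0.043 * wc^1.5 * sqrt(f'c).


Ec = 0.043 * 2150^1.5 * sqrt(58) / 1000
= 32.65 GPa

32.65


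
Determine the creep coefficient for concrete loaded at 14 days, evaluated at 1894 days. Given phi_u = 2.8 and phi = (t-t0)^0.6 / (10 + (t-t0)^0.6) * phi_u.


dt = 1894 - 14 = 1880
phi = 1880^0.6 / (10 + 1880^0.6) * 2.8
= 2.526

2.526


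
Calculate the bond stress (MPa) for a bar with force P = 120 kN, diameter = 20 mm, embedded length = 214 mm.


u = P / (pi * db * ld)
= 120 * 1000 / (pi * 20 * 214)
= 8.925 MPa

8.925


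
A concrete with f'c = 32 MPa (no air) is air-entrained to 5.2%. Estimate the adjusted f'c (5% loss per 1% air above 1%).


Strength loss = (5.2 - 1) * 5 = 21.0%
f'c = 32 * (1 - 21.0/100)
= 25.28 MPa

25.28


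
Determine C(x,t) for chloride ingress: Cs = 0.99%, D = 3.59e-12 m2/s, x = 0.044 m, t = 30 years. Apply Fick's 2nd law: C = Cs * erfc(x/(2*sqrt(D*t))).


t_seconds = 30 * 365.25 * 24 * 3600 = 946728000.0 s
arg = 0.044 / (2 * sqrt(3.59e-12 * 946728000.0))
= 0.3774
erfc(0.3774) = 0.5936
C = 0.99 * 0.5936 = 0.5876%

0.5876


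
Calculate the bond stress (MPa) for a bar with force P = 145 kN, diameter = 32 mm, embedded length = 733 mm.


u = P / (pi * db * ld)
= 145 * 1000 / (pi * 32 * 733)
= 1.968 MPa

1.968


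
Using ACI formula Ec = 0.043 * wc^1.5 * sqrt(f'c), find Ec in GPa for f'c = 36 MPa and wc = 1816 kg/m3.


Ec = 0.043 * 1816^1.5 * sqrt(36) / 1000
= 19.97 GPa

19.97


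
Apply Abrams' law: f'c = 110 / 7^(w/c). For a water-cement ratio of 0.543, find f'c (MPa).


f'c = 110 / 7^0.543
= 110 / 2.877
= 38.24 MPa

38.24


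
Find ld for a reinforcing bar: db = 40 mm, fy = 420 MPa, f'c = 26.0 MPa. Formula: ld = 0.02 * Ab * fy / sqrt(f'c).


Ab = pi * 40^2 / 4 = 1256.637 mm2
ld = 0.02 * 1256.637 * 420 / sqrt(26.0)
= 2070.2 mm

2070.2


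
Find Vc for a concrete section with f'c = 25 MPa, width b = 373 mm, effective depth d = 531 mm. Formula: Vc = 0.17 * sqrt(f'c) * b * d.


Vc = 0.17 * sqrt(25) * 373 * 531 / 1000
= 168.35 kN

168.35


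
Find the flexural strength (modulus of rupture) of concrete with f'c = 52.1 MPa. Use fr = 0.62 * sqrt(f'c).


fr = 0.62 * sqrt(52.1)
= 4.475 MPa

4.475


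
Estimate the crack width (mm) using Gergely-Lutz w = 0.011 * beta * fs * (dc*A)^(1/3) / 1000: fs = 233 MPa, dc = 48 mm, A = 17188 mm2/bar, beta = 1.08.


w = 0.011 * beta * fs * (dc * A)^(1/3) / 1000
= 0.011 * 1.08 * 233 * (48 * 17188)^(1/3) / 1000
= 0.26 mm

0.26


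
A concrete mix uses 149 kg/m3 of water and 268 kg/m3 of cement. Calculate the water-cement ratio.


w/c = water / cement
w/c = 149 / 268 = 0.556

0.556


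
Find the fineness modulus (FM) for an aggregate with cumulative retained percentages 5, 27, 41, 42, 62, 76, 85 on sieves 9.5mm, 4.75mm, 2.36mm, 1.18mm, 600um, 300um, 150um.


FM = sum(cumulative % retained) / 100
= 338 / 100
= 3.38

3.38


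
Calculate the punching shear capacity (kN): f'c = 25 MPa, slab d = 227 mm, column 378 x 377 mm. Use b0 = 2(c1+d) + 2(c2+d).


b0 = 2*(378 + 227) + 2*(377 + 227) = 2418 mm
Vc = 0.33 * sqrt(25) * 2418 * 227 / 1000
= 905.66 kN

905.66


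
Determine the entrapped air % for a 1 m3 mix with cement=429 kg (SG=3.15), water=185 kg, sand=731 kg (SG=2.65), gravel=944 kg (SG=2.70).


Vol cement = 429 / (3.15 * 1000) = 0.13619 m3
Vol water = 185 / 1000 = 0.185 m3
Vol sand = 731 / (2.65 * 1000) = 0.275849 m3
Vol gravel = 944 / (2.70 * 1000) = 0.34963 m3
Total solid + water volume = 0.946669 m3
Air = (1 - 0.946669) * 100 = 5.33%

5.33


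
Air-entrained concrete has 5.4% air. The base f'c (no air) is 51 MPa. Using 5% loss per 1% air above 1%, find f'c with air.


Strength loss = (5.4 - 1) * 5 = 22.0%
f'c = 51 * (1 - 22.0/100)
= 39.78 MPa

39.78


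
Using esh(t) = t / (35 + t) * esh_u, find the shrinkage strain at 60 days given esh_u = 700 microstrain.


esh(60) = 60 / (35 + 60) * 700
= 60 / 95 * 700
= 442.1 microstrain

442.1


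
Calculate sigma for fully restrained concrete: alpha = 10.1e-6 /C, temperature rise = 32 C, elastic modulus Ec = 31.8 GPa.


sigma = alpha * dT * Ec
= 10.1e-6 * 32 * 31.8 * 1000
= 10.278 MPa

10.278


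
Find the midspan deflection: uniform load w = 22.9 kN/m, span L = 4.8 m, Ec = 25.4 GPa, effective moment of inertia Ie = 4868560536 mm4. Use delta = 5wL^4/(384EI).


Convert: L = 4.8 m = 4800 mm, Ec = 25.4 GPa = 25400 MPa
delta = 5 * 22.9 * 4800^4 / (384 * 25400 * 4868560536)
= 1.28 mm

1.28


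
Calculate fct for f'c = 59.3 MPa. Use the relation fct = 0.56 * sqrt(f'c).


fct = 0.56 * sqrt(59.3)
= 0.56 * 7.701
= 4.312 MPa

4.312


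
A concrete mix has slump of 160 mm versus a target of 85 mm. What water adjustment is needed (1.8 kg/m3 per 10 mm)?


Difference = 85 - 160 = -75 mm
Water adjustment = -75 * 1.8 / 10 = -13.5 kg/m3

-13.5


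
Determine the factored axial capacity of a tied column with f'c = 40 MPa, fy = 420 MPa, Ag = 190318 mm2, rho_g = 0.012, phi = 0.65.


Ast = rho * Ag = 0.012 * 190318 = 2283.816 mm2
phi*Pn = 0.65 * 0.80 * (0.85 * 40 * (190318 - 2283.816) + 420 * 2283.816) / 1000
= 3823.23 kN

3823.23


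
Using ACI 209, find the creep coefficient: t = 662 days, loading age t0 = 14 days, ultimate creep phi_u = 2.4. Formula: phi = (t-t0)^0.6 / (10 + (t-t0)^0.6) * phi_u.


dt = 662 - 14 = 648
phi = 648^0.6 / (10 + 648^0.6) * 2.4
= 1.991

1.991


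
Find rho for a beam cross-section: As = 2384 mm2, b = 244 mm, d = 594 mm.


rho = As / (b * d)
= 2384 / (244 * 594)
= 0.0164

0.0164


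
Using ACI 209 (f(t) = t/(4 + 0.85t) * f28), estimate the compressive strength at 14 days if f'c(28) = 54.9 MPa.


f(14) = 14 / (4 + 0.85 * 14) * 54.9
= 14 / 15.9 * 54.9
= 48.34 MPa

48.34


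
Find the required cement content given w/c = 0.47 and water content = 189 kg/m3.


Cement = water / (w/c)
= 189 / 0.47
= 402.1 kg/m3

402.1


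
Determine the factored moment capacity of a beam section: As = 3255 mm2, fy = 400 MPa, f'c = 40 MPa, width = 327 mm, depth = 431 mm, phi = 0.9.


a = As * fy / (0.85 * f'c * b)
= 3255 * 400 / (0.85 * 40 * 327)
= 117.1074 mm
Mn = As * fy * (d - a/2) / 10^6
= 484.9251 kN-m
phi*Mn = 0.9 * 484.9251 = 436.43 kN-m

436.43


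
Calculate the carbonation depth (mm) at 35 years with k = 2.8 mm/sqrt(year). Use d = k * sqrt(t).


depth = k * sqrt(t)
= 2.8 * sqrt(35)
= 16.57 mm

16.57


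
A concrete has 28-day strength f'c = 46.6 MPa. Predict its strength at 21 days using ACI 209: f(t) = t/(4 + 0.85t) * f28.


f(21) = 21 / (4 + 0.85 * 21) * 46.6
= 21 / 21.85 * 46.6
= 44.79 MPa

44.79


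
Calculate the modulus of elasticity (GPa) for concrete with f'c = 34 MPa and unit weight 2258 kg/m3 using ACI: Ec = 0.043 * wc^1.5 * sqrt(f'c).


Ec = 0.043 * 2258^1.5 * sqrt(34) / 1000
= 26.9 GPa

26.9


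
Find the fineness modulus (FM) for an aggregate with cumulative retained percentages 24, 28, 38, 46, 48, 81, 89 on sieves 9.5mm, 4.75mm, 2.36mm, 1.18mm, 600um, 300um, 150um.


FM = sum(cumulative % retained) / 100
= 354 / 100
= 3.54

3.54


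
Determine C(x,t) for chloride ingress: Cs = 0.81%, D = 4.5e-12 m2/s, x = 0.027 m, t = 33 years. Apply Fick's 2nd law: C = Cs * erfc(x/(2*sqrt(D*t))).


t_seconds = 33 * 365.25 * 24 * 3600 = 1041400800.0 s
arg = 0.027 / (2 * sqrt(4.5e-12 * 1041400800.0))
= 0.1972
erfc(0.1972) = 0.7803
C = 0.81 * 0.7803 = 0.6321%

0.6321


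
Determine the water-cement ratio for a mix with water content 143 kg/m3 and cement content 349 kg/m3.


w/c = water / cement
w/c = 143 / 349 = 0.41

0.41


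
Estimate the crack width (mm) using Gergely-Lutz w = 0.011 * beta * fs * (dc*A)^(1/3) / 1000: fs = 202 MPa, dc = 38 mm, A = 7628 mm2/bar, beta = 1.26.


w = 0.011 * beta * fs * (dc * A)^(1/3) / 1000
= 0.011 * 1.26 * 202 * (38 * 7628)^(1/3) / 1000
= 0.185 mm

0.185


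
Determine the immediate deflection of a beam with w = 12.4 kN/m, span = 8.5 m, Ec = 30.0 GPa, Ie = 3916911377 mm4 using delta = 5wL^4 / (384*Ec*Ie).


Convert: L = 8.5 m = 8500 mm, Ec = 30.0 GPa = 30000 MPa
delta = 5 * 12.4 * 8500^4 / (384 * 30000 * 3916911377)
= 7.17 mm

7.17


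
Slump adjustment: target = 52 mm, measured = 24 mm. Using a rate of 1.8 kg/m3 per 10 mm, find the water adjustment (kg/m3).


Difference = 52 - 24 = 28 mm
Water adjustment = 28 * 1.8 / 10 = 5.0 kg/m3

5.0


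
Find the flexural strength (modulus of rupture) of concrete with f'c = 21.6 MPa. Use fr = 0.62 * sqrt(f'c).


fr = 0.62 * sqrt(21.6)
= 2.881 MPa

2.881


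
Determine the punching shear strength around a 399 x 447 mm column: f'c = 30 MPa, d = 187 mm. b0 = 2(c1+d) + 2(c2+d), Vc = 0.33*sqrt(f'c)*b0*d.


b0 = 2*(399 + 187) + 2*(447 + 187) = 2440 mm
Vc = 0.33 * sqrt(30) * 2440 * 187 / 1000
= 824.72 kN

824.72


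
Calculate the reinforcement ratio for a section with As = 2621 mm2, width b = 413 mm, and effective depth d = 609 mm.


rho = As / (b * d)
= 2621 / (413 * 609)
= 0.0104

0.0104


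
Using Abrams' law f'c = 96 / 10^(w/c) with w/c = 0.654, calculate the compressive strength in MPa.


f'c = 96 / 10^0.654
= 96 / 4.508
= 21.29 MPa

21.29


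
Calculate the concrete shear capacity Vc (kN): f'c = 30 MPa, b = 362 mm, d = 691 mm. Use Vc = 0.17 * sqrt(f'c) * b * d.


Vc = 0.17 * sqrt(30) * 362 * 691 / 1000
= 232.91 kN

232.91


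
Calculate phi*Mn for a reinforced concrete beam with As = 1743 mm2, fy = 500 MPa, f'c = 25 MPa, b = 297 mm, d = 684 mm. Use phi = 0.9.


a = As * fy / (0.85 * f'c * b)
= 1743 * 500 / (0.85 * 25 * 297)
= 138.0867 mm
Mn = As * fy * (d - a/2) / 10^6
= 535.9347 kN-m
phi*Mn = 0.9 * 535.9347 = 482.34 kN-m

482.34


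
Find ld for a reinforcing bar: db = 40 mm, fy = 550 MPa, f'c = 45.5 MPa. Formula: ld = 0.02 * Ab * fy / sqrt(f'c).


Ab = pi * 40^2 / 4 = 1256.637 mm2
ld = 0.02 * 1256.637 * 550 / sqrt(45.5)
= 2049.3 mm

2049.3


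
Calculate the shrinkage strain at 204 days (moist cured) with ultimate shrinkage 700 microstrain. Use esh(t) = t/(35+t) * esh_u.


esh(204) = 204 / (35 + 204) * 700
= 204 / 239 * 700
= 597.5 microstrain

597.5


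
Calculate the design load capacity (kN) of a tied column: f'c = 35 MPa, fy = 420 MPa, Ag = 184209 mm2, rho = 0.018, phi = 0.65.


Ast = rho * Ag = 0.018 * 184209 = 3315.762 mm2
phi*Pn = 0.65 * 0.80 * (0.85 * 35 * (184209 - 3315.762) + 420 * 3315.762) / 1000
= 3522.58 kN

3522.58


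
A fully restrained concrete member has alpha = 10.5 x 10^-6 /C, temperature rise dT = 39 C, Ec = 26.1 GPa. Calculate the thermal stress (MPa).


sigma = alpha * dT * Ec
= 10.5e-6 * 39 * 26.1 * 1000
= 10.688 MPa

10.688


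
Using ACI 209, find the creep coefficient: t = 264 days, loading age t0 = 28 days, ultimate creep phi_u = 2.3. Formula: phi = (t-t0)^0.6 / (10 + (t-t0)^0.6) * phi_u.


dt = 264 - 28 = 236
phi = 236^0.6 / (10 + 236^0.6) * 2.3
= 1.67

1.67


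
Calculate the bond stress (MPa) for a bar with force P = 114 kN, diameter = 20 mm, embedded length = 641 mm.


u = P / (pi * db * ld)
= 114 * 1000 / (pi * 20 * 641)
= 2.831 MPa

2.831


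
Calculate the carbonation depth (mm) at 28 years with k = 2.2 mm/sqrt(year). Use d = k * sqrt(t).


depth = k * sqrt(t)
= 2.2 * sqrt(28)
= 11.64 mm

11.64


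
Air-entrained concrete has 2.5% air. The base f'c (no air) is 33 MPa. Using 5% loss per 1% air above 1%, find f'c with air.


Strength loss = (2.5 - 1) * 5 = 7.5%
f'c = 33 * (1 - 7.5/100)
= 30.53 MPa

30.53


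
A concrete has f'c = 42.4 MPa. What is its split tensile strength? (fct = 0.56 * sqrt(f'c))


fct = 0.56 * sqrt(42.4)
= 0.56 * 6.512
= 3.646 MPa

3.646


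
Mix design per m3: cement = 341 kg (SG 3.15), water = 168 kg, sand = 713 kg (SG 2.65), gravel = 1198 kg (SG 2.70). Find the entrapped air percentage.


Vol cement = 341 / (3.15 * 1000) = 0.108254 m3
Vol water = 168 / 1000 = 0.168 m3
Vol sand = 713 / (2.65 * 1000) = 0.269057 m3
Vol gravel = 1198 / (2.70 * 1000) = 0.443704 m3
Total solid + water volume = 0.989014 m3
Air = (1 - 0.989014) * 100 = 1.1%

1.1


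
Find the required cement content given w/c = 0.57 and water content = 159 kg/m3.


Cement = water / (w/c)
= 159 / 0.57
= 278.9 kg/m3

278.9


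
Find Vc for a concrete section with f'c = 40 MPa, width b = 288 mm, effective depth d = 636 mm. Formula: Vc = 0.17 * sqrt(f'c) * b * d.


Vc = 0.17 * sqrt(40) * 288 * 636 / 1000
= 196.94 kN

196.94


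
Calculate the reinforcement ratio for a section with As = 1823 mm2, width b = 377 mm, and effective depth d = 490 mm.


rho = As / (b * d)
= 1823 / (377 * 490)
= 0.0099

0.0099


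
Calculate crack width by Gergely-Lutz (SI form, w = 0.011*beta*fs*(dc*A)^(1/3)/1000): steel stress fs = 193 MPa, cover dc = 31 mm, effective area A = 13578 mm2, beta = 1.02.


w = 0.011 * beta * fs * (dc * A)^(1/3) / 1000
= 0.011 * 1.02 * 193 * (31 * 13578)^(1/3) / 1000
= 0.162 mm

0.162


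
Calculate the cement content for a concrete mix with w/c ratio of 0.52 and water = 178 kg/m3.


Cement = water / (w/c)
= 178 / 0.52
= 342.3 kg/m3

342.3


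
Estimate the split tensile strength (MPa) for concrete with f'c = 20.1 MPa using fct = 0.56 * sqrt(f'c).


fct = 0.56 * sqrt(20.1)
= 0.56 * 4.483
= 2.511 MPa

2.511


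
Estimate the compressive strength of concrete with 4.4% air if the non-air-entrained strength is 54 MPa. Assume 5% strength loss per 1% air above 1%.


Strength loss = (4.4 - 1) * 5 = 17.0%
f'c = 54 * (1 - 17.0/100)
= 44.82 MPa

44.82


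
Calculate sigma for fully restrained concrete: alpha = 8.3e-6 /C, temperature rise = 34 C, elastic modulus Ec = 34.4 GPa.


sigma = alpha * dT * Ec
= 8.3e-6 * 34 * 34.4 * 1000
= 9.708 MPa

9.708


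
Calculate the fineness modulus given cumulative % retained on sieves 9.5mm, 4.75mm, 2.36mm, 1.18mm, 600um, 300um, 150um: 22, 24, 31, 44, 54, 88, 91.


FM = sum(cumulative % retained) / 100
= 354 / 100
= 3.54

3.54


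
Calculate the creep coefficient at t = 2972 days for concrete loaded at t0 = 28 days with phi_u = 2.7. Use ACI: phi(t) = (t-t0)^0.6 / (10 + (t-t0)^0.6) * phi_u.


dt = 2972 - 28 = 2944
phi = 2944^0.6 / (10 + 2944^0.6) * 2.7
= 2.493

2.493


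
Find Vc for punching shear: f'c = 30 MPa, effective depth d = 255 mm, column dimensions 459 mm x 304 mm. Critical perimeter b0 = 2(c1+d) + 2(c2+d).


b0 = 2*(459 + 255) + 2*(304 + 255) = 2546 mm
Vc = 0.33 * sqrt(30) * 2546 * 255 / 1000
= 1173.47 kN

1173.47


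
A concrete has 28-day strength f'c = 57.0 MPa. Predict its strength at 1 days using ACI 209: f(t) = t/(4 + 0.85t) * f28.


f(1) = 1 / (4 + 0.85 * 1) * 57.0
= 1 / 4.85 * 57.0
= 11.75 MPa

11.75


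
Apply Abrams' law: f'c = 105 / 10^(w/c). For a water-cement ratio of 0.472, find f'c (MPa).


f'c = 105 / 10^0.472
= 105 / 2.965
= 35.42 MPa

35.42


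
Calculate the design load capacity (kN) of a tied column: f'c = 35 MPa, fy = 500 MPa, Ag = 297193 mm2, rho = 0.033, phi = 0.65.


Ast = rho * Ag = 0.033 * 297193 = 9807.369 mm2
phi*Pn = 0.65 * 0.80 * (0.85 * 35 * (297193 - 9807.369) + 500 * 9807.369) / 1000
= 6995.77 kN

6995.77


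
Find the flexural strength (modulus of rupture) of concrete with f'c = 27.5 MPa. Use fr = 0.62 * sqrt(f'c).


fr = 0.62 * sqrt(27.5)
= 3.251 MPa

3.251


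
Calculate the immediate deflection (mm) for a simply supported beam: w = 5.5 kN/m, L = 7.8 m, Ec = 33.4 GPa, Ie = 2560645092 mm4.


Convert: L = 7.8 m = 7800 mm, Ec = 33.4 GPa = 33400 MPa
delta = 5 * 5.5 * 7800^4 / (384 * 33400 * 2560645092)
= 3.1 mm

3.1


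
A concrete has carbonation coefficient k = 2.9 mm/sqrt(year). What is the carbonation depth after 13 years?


depth = k * sqrt(t)
= 2.9 * sqrt(13)
= 10.46 mm

10.46


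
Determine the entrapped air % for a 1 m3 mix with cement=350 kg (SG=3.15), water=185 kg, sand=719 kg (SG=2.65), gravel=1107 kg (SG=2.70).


Vol cement = 350 / (3.15 * 1000) = 0.111111 m3
Vol water = 185 / 1000 = 0.185 m3
Vol sand = 719 / (2.65 * 1000) = 0.271321 m3
Vol gravel = 1107 / (2.70 * 1000) = 0.41 m3
Total solid + water volume = 0.977432 m3
Air = (1 - 0.977432) * 100 = 2.26%

2.26


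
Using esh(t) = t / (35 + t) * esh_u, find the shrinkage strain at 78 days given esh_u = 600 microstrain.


esh(78) = 78 / (35 + 78) * 600
= 78 / 113 * 600
= 414.2 microstrain

414.2


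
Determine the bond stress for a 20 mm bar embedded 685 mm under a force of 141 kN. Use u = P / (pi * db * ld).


u = P / (pi * db * ld)
= 141 * 1000 / (pi * 20 * 685)
= 3.276 MPa

3.276


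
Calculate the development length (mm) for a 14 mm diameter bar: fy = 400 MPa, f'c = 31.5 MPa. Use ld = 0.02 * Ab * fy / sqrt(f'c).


Ab = pi * 14^2 / 4 = 153.938 mm2
ld = 0.02 * 153.938 * 400 / sqrt(31.5)
= 219.4 mm

219.4


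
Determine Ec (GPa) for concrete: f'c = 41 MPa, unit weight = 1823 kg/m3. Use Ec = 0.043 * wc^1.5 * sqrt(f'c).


Ec = 0.043 * 1823^1.5 * sqrt(41) / 1000
= 21.43 GPa

21.43


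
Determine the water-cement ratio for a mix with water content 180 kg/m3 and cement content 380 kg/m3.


w/c = water / cement
w/c = 180 / 380 = 0.474

0.474


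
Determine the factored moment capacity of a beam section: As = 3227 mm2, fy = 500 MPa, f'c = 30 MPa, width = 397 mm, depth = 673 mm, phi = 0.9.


a = As * fy / (0.85 * f'c * b)
= 3227 * 500 / (0.85 * 30 * 397)
= 159.3816 mm
Mn = As * fy * (d - a/2) / 10^6
= 957.3044 kN-m
phi*Mn = 0.9 * 957.3044 = 861.57 kN-m

861.57


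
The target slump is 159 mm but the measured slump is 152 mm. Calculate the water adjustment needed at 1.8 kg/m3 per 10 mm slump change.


Difference = 159 - 152 = 7 mm
Water adjustment = 7 * 1.8 / 10 = 1.3 kg/m3

1.3


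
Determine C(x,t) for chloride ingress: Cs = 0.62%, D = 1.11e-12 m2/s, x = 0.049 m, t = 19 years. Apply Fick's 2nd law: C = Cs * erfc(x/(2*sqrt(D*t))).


t_seconds = 19 * 365.25 * 24 * 3600 = 599594400.0 s
arg = 0.049 / (2 * sqrt(1.11e-12 * 599594400.0))
= 0.9497
erfc(0.9497) = 0.1793
C = 0.62 * 0.1793 = 0.1111%

0.1111


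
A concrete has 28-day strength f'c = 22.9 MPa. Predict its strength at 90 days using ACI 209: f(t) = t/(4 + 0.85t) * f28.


f(90) = 90 / (4 + 0.85 * 90) * 22.9
= 90 / 80.5 * 22.9
= 25.6 MPa

25.6


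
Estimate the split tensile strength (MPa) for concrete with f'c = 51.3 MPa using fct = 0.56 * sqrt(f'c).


fct = 0.56 * sqrt(51.3)
= 0.56 * 7.162
= 4.011 MPa

4.011


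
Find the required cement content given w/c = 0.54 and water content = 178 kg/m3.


Cement = water / (w/c)
= 178 / 0.54
= 329.6 kg/m3

329.6


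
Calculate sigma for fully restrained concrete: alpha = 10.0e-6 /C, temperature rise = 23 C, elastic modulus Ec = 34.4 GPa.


sigma = alpha * dT * Ec
= 10.0e-6 * 23 * 34.4 * 1000
= 7.912 MPa

7.912


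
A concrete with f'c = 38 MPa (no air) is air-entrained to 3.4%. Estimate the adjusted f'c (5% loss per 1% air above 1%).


Strength loss = (3.4 - 1) * 5 = 12.0%
f'c = 38 * (1 - 12.0/100)
= 33.44 MPa

33.44


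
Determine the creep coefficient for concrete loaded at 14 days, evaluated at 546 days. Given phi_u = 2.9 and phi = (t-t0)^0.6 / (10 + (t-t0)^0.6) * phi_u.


dt = 546 - 14 = 532
phi = 532^0.6 / (10 + 532^0.6) * 2.9
= 2.355

2.355


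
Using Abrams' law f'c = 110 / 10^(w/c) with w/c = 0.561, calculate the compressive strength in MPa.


f'c = 110 / 10^0.561
= 110 / 3.639
= 30.23 MPa

30.23


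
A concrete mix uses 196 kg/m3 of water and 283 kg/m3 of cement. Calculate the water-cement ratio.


w/c = water / cement
w/c = 196 / 283 = 0.693

0.693


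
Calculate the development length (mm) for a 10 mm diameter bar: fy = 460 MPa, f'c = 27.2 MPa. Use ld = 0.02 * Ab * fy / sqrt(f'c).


Ab = pi * 10^2 / 4 = 78.54 mm2
ld = 0.02 * 78.54 * 460 / sqrt(27.2)
= 138.5 mm

138.5


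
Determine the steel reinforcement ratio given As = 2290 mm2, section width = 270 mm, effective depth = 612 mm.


rho = As / (b * d)
= 2290 / (270 * 612)
= 0.0139

0.0139


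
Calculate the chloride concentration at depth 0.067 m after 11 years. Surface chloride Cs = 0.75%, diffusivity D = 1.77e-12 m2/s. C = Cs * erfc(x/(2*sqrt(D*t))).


t_seconds = 11 * 365.25 * 24 * 3600 = 347133600.0 s
arg = 0.067 / (2 * sqrt(1.77e-12 * 347133600.0))
= 1.3515
erfc(1.3515) = 0.056
C = 0.75 * 0.056 = 0.042%

0.042


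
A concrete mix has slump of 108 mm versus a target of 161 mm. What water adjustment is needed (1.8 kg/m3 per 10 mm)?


Difference = 161 - 108 = 53 mm
Water adjustment = 53 * 1.8 / 10 = 9.5 kg/m3

9.5


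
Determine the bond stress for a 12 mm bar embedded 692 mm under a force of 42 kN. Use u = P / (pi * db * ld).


u = P / (pi * db * ld)
= 42 * 1000 / (pi * 12 * 692)
= 1.61 MPa

1.61


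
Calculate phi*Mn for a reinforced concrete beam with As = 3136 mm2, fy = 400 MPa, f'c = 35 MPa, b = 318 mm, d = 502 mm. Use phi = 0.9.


a = As * fy / (0.85 * f'c * b)
= 3136 * 400 / (0.85 * 35 * 318)
= 132.5934 mm
Mn = As * fy * (d - a/2) / 10^6
= 546.5462 kN-m
phi*Mn = 0.9 * 546.5462 = 491.89 kN-m

491.89


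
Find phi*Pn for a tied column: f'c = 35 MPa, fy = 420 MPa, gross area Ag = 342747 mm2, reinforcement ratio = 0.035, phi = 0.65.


Ast = rho * Ag = 0.035 * 342747 = 11996.145 mm2
phi*Pn = 0.65 * 0.80 * (0.85 * 35 * (342747 - 11996.145) + 420 * 11996.145) / 1000
= 7736.67 kN

7736.67


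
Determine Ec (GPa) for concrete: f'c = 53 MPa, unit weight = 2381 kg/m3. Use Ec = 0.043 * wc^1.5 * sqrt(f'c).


Ec = 0.043 * 2381^1.5 * sqrt(53) / 1000
= 36.37 GPa

36.37


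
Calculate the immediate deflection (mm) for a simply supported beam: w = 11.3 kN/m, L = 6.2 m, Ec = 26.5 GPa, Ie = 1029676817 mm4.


Convert: L = 6.2 m = 6200 mm, Ec = 26.5 GPa = 26500 MPa
delta = 5 * 11.3 * 6200^4 / (384 * 26500 * 1029676817)
= 7.97 mm

7.97


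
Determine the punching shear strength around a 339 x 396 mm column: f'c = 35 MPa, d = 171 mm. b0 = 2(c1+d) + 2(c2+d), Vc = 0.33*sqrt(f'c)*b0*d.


b0 = 2*(339 + 171) + 2*(396 + 171) = 2154 mm
Vc = 0.33 * sqrt(35) * 2154 * 171 / 1000
= 719.1 kN

719.1


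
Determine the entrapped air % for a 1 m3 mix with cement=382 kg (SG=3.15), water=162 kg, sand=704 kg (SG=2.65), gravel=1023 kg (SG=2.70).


Vol cement = 382 / (3.15 * 1000) = 0.12127 m3
Vol water = 162 / 1000 = 0.162 m3
Vol sand = 704 / (2.65 * 1000) = 0.26566 m3
Vol gravel = 1023 / (2.70 * 1000) = 0.378889 m3
Total solid + water volume = 0.927819 m3
Air = (1 - 0.927819) * 100 = 7.22%

7.22


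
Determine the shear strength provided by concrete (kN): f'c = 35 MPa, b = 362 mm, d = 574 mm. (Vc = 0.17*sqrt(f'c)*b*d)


Vc = 0.17 * sqrt(35) * 362 * 574 / 1000
= 208.98 kN

208.98


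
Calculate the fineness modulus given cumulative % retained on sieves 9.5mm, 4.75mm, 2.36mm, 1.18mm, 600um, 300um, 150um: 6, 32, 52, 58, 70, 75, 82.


FM = sum(cumulative % retained) / 100
= 375 / 100
= 3.75

3.75


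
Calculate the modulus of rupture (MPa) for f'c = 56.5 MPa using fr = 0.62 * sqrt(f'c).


fr = 0.62 * sqrt(56.5)
= 4.66 MPa

4.66


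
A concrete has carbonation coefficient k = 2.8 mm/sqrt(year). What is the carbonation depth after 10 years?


depth = k * sqrt(t)
= 2.8 * sqrt(10)
= 8.85 mm

8.85


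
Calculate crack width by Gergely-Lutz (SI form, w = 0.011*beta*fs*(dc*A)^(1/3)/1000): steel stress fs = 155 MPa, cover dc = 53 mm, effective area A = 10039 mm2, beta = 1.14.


w = 0.011 * beta * fs * (dc * A)^(1/3) / 1000
= 0.011 * 1.14 * 155 * (53 * 10039)^(1/3) / 1000
= 0.158 mm

0.158


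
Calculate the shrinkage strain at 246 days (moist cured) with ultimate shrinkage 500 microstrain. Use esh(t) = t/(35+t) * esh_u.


esh(246) = 246 / (35 + 246) * 500
= 246 / 281 * 500
= 437.7 microstrain

437.7


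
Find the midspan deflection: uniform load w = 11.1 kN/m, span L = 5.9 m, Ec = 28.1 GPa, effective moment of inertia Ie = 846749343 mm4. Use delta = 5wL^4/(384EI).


Convert: L = 5.9 m = 5900 mm, Ec = 28.1 GPa = 28100 MPa
delta = 5 * 11.1 * 5900^4 / (384 * 28100 * 846749343)
= 7.36 mm

7.36


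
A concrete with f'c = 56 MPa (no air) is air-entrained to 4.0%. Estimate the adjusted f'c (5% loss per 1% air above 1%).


Strength loss = (4.0 - 1) * 5 = 15.0%
f'c = 56 * (1 - 15.0/100)
= 47.6 MPa

47.6


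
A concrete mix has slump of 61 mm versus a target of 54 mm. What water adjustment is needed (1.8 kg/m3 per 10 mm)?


Difference = 54 - 61 = -7 mm
Water adjustment = -7 * 1.8 / 10 = -1.3 kg/m3

-1.3


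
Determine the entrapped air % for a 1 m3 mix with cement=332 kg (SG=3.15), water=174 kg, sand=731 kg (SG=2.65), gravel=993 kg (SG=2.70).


Vol cement = 332 / (3.15 * 1000) = 0.105397 m3
Vol water = 174 / 1000 = 0.174 m3
Vol sand = 731 / (2.65 * 1000) = 0.275849 m3
Vol gravel = 993 / (2.70 * 1000) = 0.367778 m3
Total solid + water volume = 0.923024 m3
Air = (1 - 0.923024) * 100 = 7.7%

7.7


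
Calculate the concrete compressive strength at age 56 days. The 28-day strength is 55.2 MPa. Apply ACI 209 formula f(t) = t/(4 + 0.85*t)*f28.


f(56) = 56 / (4 + 0.85 * 56) * 55.2
= 56 / 51.6 * 55.2
= 59.91 MPa

59.91


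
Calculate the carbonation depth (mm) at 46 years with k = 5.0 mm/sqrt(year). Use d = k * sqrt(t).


depth = k * sqrt(t)
= 5.0 * sqrt(46)
= 33.91 mm

33.91


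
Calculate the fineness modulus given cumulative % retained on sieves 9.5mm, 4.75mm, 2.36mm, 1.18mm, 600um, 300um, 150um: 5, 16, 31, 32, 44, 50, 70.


FM = sum(cumulative % retained) / 100
= 248 / 100
= 2.48

2.48


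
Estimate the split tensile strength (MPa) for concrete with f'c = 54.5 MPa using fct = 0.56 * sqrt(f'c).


fct = 0.56 * sqrt(54.5)
= 0.56 * 7.382
= 4.134 MPa

4.134


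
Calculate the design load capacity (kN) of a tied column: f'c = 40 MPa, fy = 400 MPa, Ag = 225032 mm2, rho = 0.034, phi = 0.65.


Ast = rho * Ag = 0.034 * 225032 = 7651.088 mm2
phi*Pn = 0.65 * 0.80 * (0.85 * 40 * (225032 - 7651.088) + 400 * 7651.088) / 1000
= 5434.72 kN

5434.72


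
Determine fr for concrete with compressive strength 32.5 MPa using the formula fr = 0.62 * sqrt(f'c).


fr = 0.62 * sqrt(32.5)
= 3.535 MPa

3.535


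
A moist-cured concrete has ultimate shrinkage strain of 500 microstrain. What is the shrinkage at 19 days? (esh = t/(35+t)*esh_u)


esh(19) = 19 / (35 + 19) * 500
= 19 / 54 * 500
= 175.9 microstrain

175.9


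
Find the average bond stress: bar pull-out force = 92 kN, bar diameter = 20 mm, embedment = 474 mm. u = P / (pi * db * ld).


u = P / (pi * db * ld)
= 92 * 1000 / (pi * 20 * 474)
= 3.089 MPa

3.089


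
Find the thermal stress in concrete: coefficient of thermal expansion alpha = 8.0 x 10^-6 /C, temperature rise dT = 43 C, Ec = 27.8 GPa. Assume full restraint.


sigma = alpha * dT * Ec
= 8.0e-6 * 43 * 27.8 * 1000
= 9.563 MPa

9.563


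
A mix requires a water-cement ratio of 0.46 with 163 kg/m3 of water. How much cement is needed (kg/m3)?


Cement = water / (w/c)
= 163 / 0.46
= 354.3 kg/m3

354.3


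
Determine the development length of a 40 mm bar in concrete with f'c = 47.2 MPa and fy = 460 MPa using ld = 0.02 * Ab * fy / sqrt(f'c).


Ab = pi * 40^2 / 4 = 1256.637 mm2
ld = 0.02 * 1256.637 * 460 / sqrt(47.2)
= 1682.8 mm

1682.8


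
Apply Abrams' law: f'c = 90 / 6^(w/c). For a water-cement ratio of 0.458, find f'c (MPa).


f'c = 90 / 6^0.458
= 90 / 2.272
= 39.61 MPa

39.61


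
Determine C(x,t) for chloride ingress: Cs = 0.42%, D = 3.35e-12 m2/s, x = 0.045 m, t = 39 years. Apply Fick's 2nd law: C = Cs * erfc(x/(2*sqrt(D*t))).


t_seconds = 39 * 365.25 * 24 * 3600 = 1230746400.0 s
arg = 0.045 / (2 * sqrt(3.35e-12 * 1230746400.0))
= 0.3504
erfc(0.3504) = 0.6202
C = 0.42 * 0.6202 = 0.2605%

0.2605


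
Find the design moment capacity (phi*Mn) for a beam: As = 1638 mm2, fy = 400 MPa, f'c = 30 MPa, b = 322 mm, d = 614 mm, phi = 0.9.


a = As * fy / (0.85 * f'c * b)
= 1638 * 400 / (0.85 * 30 * 322)
= 79.7954 mm
Mn = As * fy * (d - a/2) / 10^6
= 376.1518 kN-m
phi*Mn = 0.9 * 376.1518 = 338.54 kN-m

338.54


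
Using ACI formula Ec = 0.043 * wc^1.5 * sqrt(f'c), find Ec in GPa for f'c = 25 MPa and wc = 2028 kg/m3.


Ec = 0.043 * 2028^1.5 * sqrt(25) / 1000
= 19.64 GPa

19.64


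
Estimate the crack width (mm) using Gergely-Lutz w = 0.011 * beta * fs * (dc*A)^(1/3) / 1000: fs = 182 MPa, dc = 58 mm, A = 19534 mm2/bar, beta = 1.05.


w = 0.011 * beta * fs * (dc * A)^(1/3) / 1000
= 0.011 * 1.05 * 182 * (58 * 19534)^(1/3) / 1000
= 0.219 mm

0.219


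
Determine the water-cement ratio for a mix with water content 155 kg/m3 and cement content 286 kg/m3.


w/c = water / cement
w/c = 155 / 286 = 0.542

0.542


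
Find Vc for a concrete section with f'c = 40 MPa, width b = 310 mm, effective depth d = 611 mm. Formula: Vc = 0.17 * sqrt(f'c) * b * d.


Vc = 0.17 * sqrt(40) * 310 * 611 / 1000
= 203.65 kN

203.65


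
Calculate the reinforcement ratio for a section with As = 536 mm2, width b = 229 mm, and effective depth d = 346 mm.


rho = As / (b * d)
= 536 / (229 * 346)
= 0.0068

0.0068


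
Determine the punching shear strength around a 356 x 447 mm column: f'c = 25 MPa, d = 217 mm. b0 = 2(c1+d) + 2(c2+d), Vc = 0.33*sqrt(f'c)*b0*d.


b0 = 2*(356 + 217) + 2*(447 + 217) = 2474 mm
Vc = 0.33 * sqrt(25) * 2474 * 217 / 1000
= 885.82 kN

885.82


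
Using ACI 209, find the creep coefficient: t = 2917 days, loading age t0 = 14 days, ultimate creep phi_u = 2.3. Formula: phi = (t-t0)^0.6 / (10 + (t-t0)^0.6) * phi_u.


dt = 2917 - 14 = 2903
phi = 2903^0.6 / (10 + 2903^0.6) * 2.3
= 2.123

2.123


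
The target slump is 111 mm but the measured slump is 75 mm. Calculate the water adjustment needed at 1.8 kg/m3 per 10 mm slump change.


Difference = 111 - 75 = 36 mm
Water adjustment = 36 * 1.8 / 10 = 6.5 kg/m3

6.5


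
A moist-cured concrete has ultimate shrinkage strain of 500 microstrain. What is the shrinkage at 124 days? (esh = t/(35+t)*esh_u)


esh(124) = 124 / (35 + 124) * 500
= 124 / 159 * 500
= 389.9 microstrain

389.9


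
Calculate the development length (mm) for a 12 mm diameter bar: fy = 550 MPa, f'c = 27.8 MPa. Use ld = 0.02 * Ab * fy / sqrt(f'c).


Ab = pi * 12^2 / 4 = 113.097 mm2
ld = 0.02 * 113.097 * 550 / sqrt(27.8)
= 236.0 mm

236.0


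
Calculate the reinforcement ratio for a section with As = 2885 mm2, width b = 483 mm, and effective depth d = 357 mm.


rho = As / (b * d)
= 2885 / (483 * 357)
= 0.0167

0.0167


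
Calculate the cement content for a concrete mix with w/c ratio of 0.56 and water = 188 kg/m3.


Cement = water / (w/c)
= 188 / 0.56
= 335.7 kg/m3

335.7


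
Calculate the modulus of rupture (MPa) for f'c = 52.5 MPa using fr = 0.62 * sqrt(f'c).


fr = 0.62 * sqrt(52.5)
= 4.492 MPa

4.492


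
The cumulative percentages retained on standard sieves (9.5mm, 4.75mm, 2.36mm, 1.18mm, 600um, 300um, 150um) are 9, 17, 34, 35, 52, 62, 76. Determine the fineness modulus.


FM = sum(cumulative % retained) / 100
= 285 / 100
= 2.85

2.85


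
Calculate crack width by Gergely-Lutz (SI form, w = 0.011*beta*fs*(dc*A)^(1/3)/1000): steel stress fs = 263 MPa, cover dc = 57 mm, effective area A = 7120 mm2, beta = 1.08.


w = 0.011 * beta * fs * (dc * A)^(1/3) / 1000
= 0.011 * 1.08 * 263 * (57 * 7120)^(1/3) / 1000
= 0.231 mm

0.231


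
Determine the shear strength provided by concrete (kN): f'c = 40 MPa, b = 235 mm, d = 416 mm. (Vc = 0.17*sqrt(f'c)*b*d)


Vc = 0.17 * sqrt(40) * 235 * 416 / 1000
= 105.11 kN

105.11


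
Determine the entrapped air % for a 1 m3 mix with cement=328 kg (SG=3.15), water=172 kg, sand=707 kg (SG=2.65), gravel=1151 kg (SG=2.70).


Vol cement = 328 / (3.15 * 1000) = 0.104127 m3
Vol water = 172 / 1000 = 0.172 m3
Vol sand = 707 / (2.65 * 1000) = 0.266792 m3
Vol gravel = 1151 / (2.70 * 1000) = 0.426296 m3
Total solid + water volume = 0.969216 m3
Air = (1 - 0.969216) * 100 = 3.08%

3.08


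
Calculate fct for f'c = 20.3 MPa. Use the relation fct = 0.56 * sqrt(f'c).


fct = 0.56 * sqrt(20.3)
= 0.56 * 4.506
= 2.523 MPa

2.523


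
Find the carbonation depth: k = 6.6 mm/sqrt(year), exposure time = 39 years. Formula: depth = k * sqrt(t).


depth = k * sqrt(t)
= 6.6 * sqrt(39)
= 41.22 mm

41.22


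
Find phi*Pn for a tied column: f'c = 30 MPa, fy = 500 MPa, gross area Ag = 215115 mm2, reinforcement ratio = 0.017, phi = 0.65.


Ast = rho * Ag = 0.017 * 215115 = 3656.955 mm2
phi*Pn = 0.65 * 0.80 * (0.85 * 30 * (215115 - 3656.955) + 500 * 3656.955) / 1000
= 3754.74 kN

3754.74


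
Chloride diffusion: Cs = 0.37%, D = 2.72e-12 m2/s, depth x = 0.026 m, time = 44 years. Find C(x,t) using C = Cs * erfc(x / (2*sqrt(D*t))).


t_seconds = 44 * 365.25 * 24 * 3600 = 1388534400.0 s
arg = 0.026 / (2 * sqrt(2.72e-12 * 1388534400.0))
= 0.2115
erfc(0.2115) = 0.7648
C = 0.37 * 0.7648 = 0.283%

0.283


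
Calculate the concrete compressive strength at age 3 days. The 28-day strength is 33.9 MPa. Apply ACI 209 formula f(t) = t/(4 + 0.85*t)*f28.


f(3) = 3 / (4 + 0.85 * 3) * 33.9
= 3 / 6.55 * 33.9
= 15.53 MPa

15.53


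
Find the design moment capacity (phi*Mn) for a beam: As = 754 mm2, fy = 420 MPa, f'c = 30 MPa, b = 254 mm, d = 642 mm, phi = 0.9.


a = As * fy / (0.85 * f'c * b)
= 754 * 420 / (0.85 * 30 * 254)
= 48.893 mm
Mn = As * fy * (d - a/2) / 10^6
= 195.5668 kN-m
phi*Mn = 0.9 * 195.5668 = 176.01 kN-m

176.01
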